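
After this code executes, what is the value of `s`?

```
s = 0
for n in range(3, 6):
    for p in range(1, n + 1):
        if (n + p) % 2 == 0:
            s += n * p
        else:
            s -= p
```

69

n=3,p=1: even sum, s = 0+3 = 3
n=3,p=2: odd sum, s = 3-2 = 1
n=3,p=3: even sum, s = 1+9 = 10
n=4,p=1: odd sum, s = 10-1 = 9
n=4,p=2: even sum, s = 9+8 = 17
n=4,p=3: odd sum, s = 17-3 = 14
n=4,p=4: even sum, s = 14+16 = 30
n=5,p=1: even sum, s = 30+5 = 35
n=5,p=2: odd sum, s = 35-2 = 33
n=5,p=3: even sum, s = 33+15 = 48
n=5,p=4: odd sum, s = 48-4 = 44
n=5,p=5: even sum, s = 44+25 = 69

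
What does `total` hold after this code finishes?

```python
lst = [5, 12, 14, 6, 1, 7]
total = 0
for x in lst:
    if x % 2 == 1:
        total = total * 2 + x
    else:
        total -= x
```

-99

x=5: odd, total = 0*2+5 = 5
x=12: not odd, total = 5-12 = -7
x=14: not odd, total = (-7)-14 = -21
x=6: not odd, total = (-21)-6 = -27
x=1: odd, total = (-27)*2+1 = -53
x=7: odd, total = (-53)*2+7 = -99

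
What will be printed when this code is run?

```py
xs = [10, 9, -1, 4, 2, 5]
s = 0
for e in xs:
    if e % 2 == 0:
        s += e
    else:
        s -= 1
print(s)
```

13

e=10: even, s = 0+10 = 10
e=9: not even, s = 10-1 = 9
e=-1: not even, s = 9-1 = 8
e=4: even, s = 8+4 = 12
e=2: even, s = 12+2 = 14
e=5: not even, s = 14-1 = 13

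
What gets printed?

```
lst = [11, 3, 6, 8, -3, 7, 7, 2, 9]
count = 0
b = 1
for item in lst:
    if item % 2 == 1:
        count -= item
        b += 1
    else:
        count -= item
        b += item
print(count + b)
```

-27

item=11: odd, count = 0-11 = -11; b=2
item=3: odd, count = (-11)-3 = -14; b=3
item=6: not odd, count = (-14)-6 = -20; b=9
item=8: not odd, count = (-20)-8 = -28; b=17
item=-3: odd, count = (-28)-(-3) = -25; b=18
item=7: odd, count = (-25)-7 = -32; b=19
item=7: odd, count = (-32)-7 = -39; b=20
item=2: not odd, count = (-39)-2 = -41; b=22
item=9: odd, count = (-41)-9 = -50; b=23
count+b = (-50)+23 = -27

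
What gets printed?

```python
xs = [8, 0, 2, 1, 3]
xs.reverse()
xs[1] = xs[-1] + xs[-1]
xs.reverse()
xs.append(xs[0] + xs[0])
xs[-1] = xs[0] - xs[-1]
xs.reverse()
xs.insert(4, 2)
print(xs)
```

reverse → [3, 1, 2, 0, 8]
xs[1] = xs[-1]+xs[-1] = 8+8 = 16 → [3, 16, 2, 0, 8]
reverse → [8, 0, 2, 16, 3]
append xs[0]+xs[0] = 8+8 = 16 → [8, 0, 2, 16, 3, 16]
xs[-1] = xs[0]-xs[-1] = 8-16 = -8 → [8, 0, 2, 16, 3, -8]
reverse → [-8, 3, 16, 2, 0, 8]
insert 2 at 4 → [-8, 3, 16, 2, 2, 0, 8]

[-8, 3, 16, 2, 2, 0, 8]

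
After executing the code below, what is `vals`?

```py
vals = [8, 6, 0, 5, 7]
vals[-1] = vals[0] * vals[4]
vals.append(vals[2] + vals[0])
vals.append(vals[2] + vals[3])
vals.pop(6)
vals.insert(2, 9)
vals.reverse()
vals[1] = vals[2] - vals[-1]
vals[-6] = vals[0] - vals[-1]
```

vals[-1] = vals[0]*vals[4] = 8*7 = 56 → [8, 6, 0, 5, 56]
append vals[2]+vals[0] = 0+8 = 8 → [8, 6, 0, 5, 56, 8]
append vals[2]+vals[3] = 0+5 = 5 → [8, 6, 0, 5, 56, 8, 5]
pop(6) removes 5 → [8, 6, 0, 5, 56, 8]
insert 9 at 2 → [8, 6, 9, 0, 5, 56, 8]
reverse → [8, 56, 5, 0, 9, 6, 8]
vals[1] = vals[2]-vals[-1] = 5-8 = -3 → [8, -3, 5, 0, 9, 6, 8]
vals[-6] = vals[0]-vals[-1] = 8-8 = 0 → [8, 0, 5, 0, 9, 6, 8]

[8, 0, 5, 0, 9, 6, 8]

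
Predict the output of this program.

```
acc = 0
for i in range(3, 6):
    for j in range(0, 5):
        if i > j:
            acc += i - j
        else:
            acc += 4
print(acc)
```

i=3,j=0: 3>0, acc = 0+3 = 3
i=3,j=1: 3>1, acc = 3+2 = 5
i=3,j=2: 3>2, acc = 5+1 = 6
i=3,j=3: not 3>3, acc = 6+4 = 10
i=3,j=4: not 3>4, acc = 10+4 = 14
i=4,j=0: 4>0, acc = 14+4 = 18
i=4,j=1: 4>1, acc = 18+3 = 21
i=4,j=2: 4>2, acc = 21+2 = 23
i=4,j=3: 4>3, acc = 23+1 = 24
i=4,j=4: not 4>4, acc = 24+4 = 28
i=5,j=0: 5>0, acc = 28+5 = 33
i=5,j=1: 5>1, acc = 33+4 = 37
i=5,j=2: 5>2, acc = 37+3 = 40
i=5,j=3: 5>3, acc = 40+2 = 42
i=5,j=4: 5>4, acc = 42+1 = 43

43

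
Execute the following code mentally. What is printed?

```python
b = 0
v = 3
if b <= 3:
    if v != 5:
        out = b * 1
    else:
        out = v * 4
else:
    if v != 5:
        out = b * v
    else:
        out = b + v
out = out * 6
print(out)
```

b=0, v=3
b <= 3 is True; v != 5 is True
→ out = b * 1 = 0
out = 0*6 = 0

0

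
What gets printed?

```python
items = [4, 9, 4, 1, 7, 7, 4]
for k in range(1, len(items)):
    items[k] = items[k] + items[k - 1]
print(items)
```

k=1: items[1] = 9+4 = 13 → [4, 13, 4, 1, 7, 7, 4]
k=2: items[2] = 4+13 = 17 → [4, 13, 17, 1, 7, 7, 4]
k=3: items[3] = 1+17 = 18 → [4, 13, 17, 18, 7, 7, 4]
k=4: items[4] = 7+18 = 25 → [4, 13, 17, 18, 25, 7, 4]
k=5: items[5] = 7+25 = 32 → [4, 13, 17, 18, 25, 32, 4]
k=6: items[6] = 4+32 = 36 → [4, 13, 17, 18, 25, 32, 36]

[4, 13, 17, 18, 25, 32, 36]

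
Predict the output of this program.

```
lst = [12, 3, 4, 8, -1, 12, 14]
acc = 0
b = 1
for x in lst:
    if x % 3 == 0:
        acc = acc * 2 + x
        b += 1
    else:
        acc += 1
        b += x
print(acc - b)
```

x=12: %3==0, acc = 0*2+12 = 12; b=2
x=3: %3==0, acc = 12*2+3 = 27; b=3
x=4: not %3==0, acc = 27+1 = 28; b=7
x=8: not %3==0, acc = 28+1 = 29; b=15
x=-1: not %3==0, acc = 29+1 = 30; b=14
x=12: %3==0, acc = 30*2+12 = 72; b=15
x=14: not %3==0, acc = 72+1 = 73; b=29
acc-b = 73-29 = 44

44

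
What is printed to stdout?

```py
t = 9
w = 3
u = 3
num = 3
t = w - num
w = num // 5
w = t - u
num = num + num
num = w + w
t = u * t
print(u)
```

t = 3-3 = 0
w = 3//5 = 0
w = 0-3 = -3
num = 3+3 = 6
num = (-3)+(-3) = -6
t = 3*0 = 0

3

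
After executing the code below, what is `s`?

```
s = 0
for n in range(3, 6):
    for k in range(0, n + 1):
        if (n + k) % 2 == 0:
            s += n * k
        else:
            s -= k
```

n=3,k=0: odd sum, s = 0-0 = 0
n=3,k=1: even sum, s = 0+3 = 3
n=3,k=2: odd sum, s = 3-2 = 1
n=3,k=3: even sum, s = 1+9 = 10
n=4,k=0: even sum, s = 10+0 = 10
n=4,k=1: odd sum, s = 10-1 = 9
n=4,k=2: even sum, s = 9+8 = 17
n=4,k=3: odd sum, s = 17-3 = 14
n=4,k=4: even sum, s = 14+16 = 30
n=5,k=0: odd sum, s = 30-0 = 30
n=5,k=1: even sum, s = 30+5 = 35
n=5,k=2: odd sum, s = 35-2 = 33
n=5,k=3: even sum, s = 33+15 = 48
n=5,k=4: odd sum, s = 48-4 = 44
n=5,k=5: even sum, s = 44+25 = 69

69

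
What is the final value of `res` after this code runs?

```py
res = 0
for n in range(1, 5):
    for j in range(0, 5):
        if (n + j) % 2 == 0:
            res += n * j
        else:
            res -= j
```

32

n=1,j=0: odd sum, res = 0-0 = 0
n=1,j=1: even sum, res = 0+1 = 1
n=1,j=2: odd sum, res = 1-2 = -1
n=1,j=3: even sum, res = (-1)+3 = 2
n=1,j=4: odd sum, res = 2-4 = -2
n=2,j=0: even sum, res = (-2)+0 = -2
n=2,j=1: odd sum, res = (-2)-1 = -3
n=2,j=2: even sum, res = (-3)+4 = 1
n=2,j=3: odd sum, res = 1-3 = -2
n=2,j=4: even sum, res = (-2)+8 = 6
n=3,j=0: odd sum, res = 6-0 = 6
n=3,j=1: even sum, res = 6+3 = 9
n=3,j=2: odd sum, res = 9-2 = 7
n=3,j=3: even sum, res = 7+9 = 16
n=3,j=4: odd sum, res = 16-4 = 12
n=4,j=0: even sum, res = 12+0 = 12
n=4,j=1: odd sum, res = 12-1 = 11
n=4,j=2: even sum, res = 11+8 = 19
n=4,j=3: odd sum, res = 19-3 = 16
n=4,j=4: even sum, res = 16+16 = 32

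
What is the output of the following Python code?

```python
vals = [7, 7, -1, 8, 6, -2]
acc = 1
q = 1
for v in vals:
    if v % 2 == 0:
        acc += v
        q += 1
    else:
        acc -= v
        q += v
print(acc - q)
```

v=7: not even, acc = 1-7 = -6; q=8
v=7: not even, acc = (-6)-7 = -13; q=15
v=-1: not even, acc = (-13)-(-1) = -12; q=14
v=8: even, acc = (-12)+8 = -4; q=15
v=6: even, acc = (-4)+6 = 2; q=16
v=-2: even, acc = 2+(-2) = 0; q=17
acc-q = 0-17 = -17

-17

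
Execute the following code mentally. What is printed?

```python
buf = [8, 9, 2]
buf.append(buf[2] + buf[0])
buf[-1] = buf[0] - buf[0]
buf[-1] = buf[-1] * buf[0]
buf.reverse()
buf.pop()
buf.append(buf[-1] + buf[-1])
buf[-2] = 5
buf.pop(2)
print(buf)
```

[0, 2, 18]

append buf[2]+buf[0] = 2+8 = 10 → [8, 9, 2, 10]
buf[-1] = buf[0]-buf[0] = 8-8 = 0 → [8, 9, 2, 0]
buf[-1] = buf[-1]*buf[0] = 0*8 = 0 → [8, 9, 2, 0]
reverse → [0, 2, 9, 8]
pop() removes 8 → [0, 2, 9]
append buf[-1]+buf[-1] = 9+9 = 18 → [0, 2, 9, 18]
buf[-2] = 5 → [0, 2, 5, 18]
pop(2) removes 5 → [0, 2, 18]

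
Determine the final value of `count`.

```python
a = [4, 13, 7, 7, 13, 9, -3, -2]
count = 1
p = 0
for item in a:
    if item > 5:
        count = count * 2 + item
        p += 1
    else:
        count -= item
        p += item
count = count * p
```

item=4: not >5, count = 1-4 = -3; p=4
item=13: >5, count = (-3)*2+13 = 7; p=5
item=7: >5, count = 7*2+7 = 21; p=6
item=7: >5, count = 21*2+7 = 49; p=7
item=13: >5, count = 49*2+13 = 111; p=8
item=9: >5, count = 111*2+9 = 231; p=9
item=-3: not >5, count = 231-(-3) = 234; p=6
item=-2: not >5, count = 234-(-2) = 236; p=4
count*p = 236*4 = 944

944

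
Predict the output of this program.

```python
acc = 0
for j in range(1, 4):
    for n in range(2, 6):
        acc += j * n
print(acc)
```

84

j=1,n=2: acc = 0+2 = 2
j=1,n=3: acc = 2+3 = 5
j=1,n=4: acc = 5+4 = 9
j=1,n=5: acc = 9+5 = 14
j=2,n=2: acc = 14+4 = 18
j=2,n=3: acc = 18+6 = 24
j=2,n=4: acc = 24+8 = 32
j=2,n=5: acc = 32+10 = 42
j=3,n=2: acc = 42+6 = 48
j=3,n=3: acc = 48+9 = 57
j=3,n=4: acc = 57+12 = 69
j=3,n=5: acc = 69+15 = 84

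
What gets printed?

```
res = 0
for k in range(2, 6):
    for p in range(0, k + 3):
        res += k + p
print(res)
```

k=2,p=0: res = 0+2 = 2
k=2,p=1: res = 2+3 = 5
k=2,p=2: res = 5+4 = 9
k=2,p=3: res = 9+5 = 14
k=2,p=4: res = 14+6 = 20
k=3,p=0: res = 20+3 = 23
k=3,p=1: res = 23+4 = 27
k=3,p=2: res = 27+5 = 32
k=3,p=3: res = 32+6 = 38
k=3,p=4: res = 38+7 = 45
k=3,p=5: res = 45+8 = 53
k=4,p=0: res = 53+4 = 57
k=4,p=1: res = 57+5 = 62
k=4,p=2: res = 62+6 = 68
k=4,p=3: res = 68+7 = 75
k=4,p=4: res = 75+8 = 83
k=4,p=5: res = 83+9 = 92
k=4,p=6: res = 92+10 = 102
k=5,p=0: res = 102+5 = 107
k=5,p=1: res = 107+6 = 113
k=5,p=2: res = 113+7 = 120
k=5,p=3: res = 120+8 = 128
k=5,p=4: res = 128+9 = 137
k=5,p=5: res = 137+10 = 147
k=5,p=6: res = 147+11 = 158
k=5,p=7: res = 158+12 = 170

170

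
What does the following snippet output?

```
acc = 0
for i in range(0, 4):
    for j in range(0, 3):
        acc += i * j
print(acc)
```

18

i=0,j=0: acc = 0+0 = 0
i=0,j=1: acc = 0+0 = 0
i=0,j=2: acc = 0+0 = 0
i=1,j=0: acc = 0+0 = 0
i=1,j=1: acc = 0+1 = 1
i=1,j=2: acc = 1+2 = 3
i=2,j=0: acc = 3+0 = 3
i=2,j=1: acc = 3+2 = 5
i=2,j=2: acc = 5+4 = 9
i=3,j=0: acc = 9+0 = 9
i=3,j=1: acc = 9+3 = 12
i=3,j=2: acc = 12+6 = 18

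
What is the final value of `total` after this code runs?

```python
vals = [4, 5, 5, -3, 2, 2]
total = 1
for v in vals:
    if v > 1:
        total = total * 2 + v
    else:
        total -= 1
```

158

v=4: >1, total = 1*2+4 = 6
v=5: >1, total = 6*2+5 = 17
v=5: >1, total = 17*2+5 = 39
v=-3: not >1, total = 39-1 = 38
v=2: >1, total = 38*2+2 = 78
v=2: >1, total = 78*2+2 = 158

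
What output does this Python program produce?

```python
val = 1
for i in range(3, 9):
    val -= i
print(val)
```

-32

i=3: val = 1-3 = -2
i=4: val = (-2)-4 = -6
i=5: val = (-6)-5 = -11
i=6: val = (-11)-6 = -17
i=7: val = (-17)-7 = -24
i=8: val = (-24)-8 = -32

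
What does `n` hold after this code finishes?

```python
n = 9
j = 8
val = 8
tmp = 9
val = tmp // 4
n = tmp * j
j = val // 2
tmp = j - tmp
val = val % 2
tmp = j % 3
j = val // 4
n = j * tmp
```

0

val = 9//4 = 2
n = 9*8 = 72
j = 2//2 = 1
tmp = 1-9 = -8
val = 2%2 = 0
tmp = 1%3 = 1
j = 0//4 = 0
n = 0*1 = 0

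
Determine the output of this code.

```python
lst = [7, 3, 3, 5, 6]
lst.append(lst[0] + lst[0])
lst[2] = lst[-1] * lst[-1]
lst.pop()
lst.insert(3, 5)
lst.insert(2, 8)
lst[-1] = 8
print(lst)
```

[7, 3, 8, 196, 5, 5, 8]

append lst[0]+lst[0] = 7+7 = 14 → [7, 3, 3, 5, 6, 14]
lst[2] = lst[-1]*lst[-1] = 14*14 = 196 → [7, 3, 196, 5, 6, 14]
pop() removes 14 → [7, 3, 196, 5, 6]
insert 5 at 3 → [7, 3, 196, 5, 5, 6]
insert 8 at 2 → [7, 3, 8, 196, 5, 5, 6]
lst[-1] = 8 → [7, 3, 8, 196, 5, 5, 8]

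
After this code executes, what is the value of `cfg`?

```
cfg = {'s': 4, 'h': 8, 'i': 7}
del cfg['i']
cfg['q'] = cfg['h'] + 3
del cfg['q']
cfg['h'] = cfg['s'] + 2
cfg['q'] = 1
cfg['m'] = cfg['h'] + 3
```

{'s': 4, 'h': 6, 'q': 1, 'm': 9}

del 'i' → {'s': 4, 'h': 8}
cfg['q'] = cfg['h']+3 = 11 → {'s': 4, 'h': 8, 'q': 11}
del 'q' → {'s': 4, 'h': 8}
cfg['h'] = cfg['s']+2 = 6 → {'s': 4, 'h': 6}
cfg['q'] = 1 → {'s': 4, 'h': 6, 'q': 1}
cfg['m'] = cfg['h']+3 = 9 → {'s': 4, 'h': 6, 'q': 1, 'm': 9}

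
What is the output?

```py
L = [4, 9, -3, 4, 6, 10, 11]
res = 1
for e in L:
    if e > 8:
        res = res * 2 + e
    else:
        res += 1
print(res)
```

e=4: not >8, res = 1+1 = 2
e=9: >8, res = 2*2+9 = 13
e=-3: not >8, res = 13+1 = 14
e=4: not >8, res = 14+1 = 15
e=6: not >8, res = 15+1 = 16
e=10: >8, res = 16*2+10 = 42
e=11: >8, res = 42*2+11 = 95

95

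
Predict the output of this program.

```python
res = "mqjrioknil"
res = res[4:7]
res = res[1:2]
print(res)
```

slice [4:7] → 'iok'
slice [1:2] → 'o'

o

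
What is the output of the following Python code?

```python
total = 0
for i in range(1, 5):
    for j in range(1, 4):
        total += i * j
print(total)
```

60

i=1,j=1: total = 0+1 = 1
i=1,j=2: total = 1+2 = 3
i=1,j=3: total = 3+3 = 6
i=2,j=1: total = 6+2 = 8
i=2,j=2: total = 8+4 = 12
i=2,j=3: total = 12+6 = 18
i=3,j=1: total = 18+3 = 21
i=3,j=2: total = 21+6 = 27
i=3,j=3: total = 27+9 = 36
i=4,j=1: total = 36+4 = 40
i=4,j=2: total = 40+8 = 48
i=4,j=3: total = 48+12 = 60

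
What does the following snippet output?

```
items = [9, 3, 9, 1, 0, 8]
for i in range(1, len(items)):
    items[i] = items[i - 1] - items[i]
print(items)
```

[9, 6, -3, -4, -4, -12]

i=1: items[1] = 9-3 = 6 → [9, 6, 9, 1, 0, 8]
i=2: items[2] = 6-9 = -3 → [9, 6, -3, 1, 0, 8]
i=3: items[3] = (-3)-1 = -4 → [9, 6, -3, -4, 0, 8]
i=4: items[4] = (-4)-0 = -4 → [9, 6, -3, -4, -4, 8]
i=5: items[5] = (-4)-8 = -12 → [9, 6, -3, -4, -4, -12]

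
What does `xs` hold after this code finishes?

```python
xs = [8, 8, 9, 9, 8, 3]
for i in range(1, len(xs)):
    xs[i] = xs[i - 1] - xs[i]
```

i=1: xs[1] = 8-8 = 0 → [8, 0, 9, 9, 8, 3]
i=2: xs[2] = 0-9 = -9 → [8, 0, -9, 9, 8, 3]
i=3: xs[3] = (-9)-9 = -18 → [8, 0, -9, -18, 8, 3]
i=4: xs[4] = (-18)-8 = -26 → [8, 0, -9, -18, -26, 3]
i=5: xs[5] = (-26)-3 = -29 → [8, 0, -9, -18, -26, -29]

[8, 0, -9, -18, -26, -29]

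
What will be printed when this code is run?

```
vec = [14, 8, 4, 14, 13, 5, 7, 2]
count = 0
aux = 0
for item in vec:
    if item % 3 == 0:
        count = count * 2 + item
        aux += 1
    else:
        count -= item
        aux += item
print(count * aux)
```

-4489

item=14: not %3==0, count = 0-14 = -14; aux=14
item=8: not %3==0, count = (-14)-8 = -22; aux=22
item=4: not %3==0, count = (-22)-4 = -26; aux=26
item=14: not %3==0, count = (-26)-14 = -40; aux=40
item=13: not %3==0, count = (-40)-13 = -53; aux=53
item=5: not %3==0, count = (-53)-5 = -58; aux=58
item=7: not %3==0, count = (-58)-7 = -65; aux=65
item=2: not %3==0, count = (-65)-2 = -67; aux=67
count*aux = (-67)*67 = -4489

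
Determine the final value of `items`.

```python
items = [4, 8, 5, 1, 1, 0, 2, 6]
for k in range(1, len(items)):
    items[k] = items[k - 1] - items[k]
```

[4, -4, -9, -10, -11, -11, -13, -19]

k=1: items[1] = 4-8 = -4 → [4, -4, 5, 1, 1, 0, 2, 6]
k=2: items[2] = (-4)-5 = -9 → [4, -4, -9, 1, 1, 0, 2, 6]
k=3: items[3] = (-9)-1 = -10 → [4, -4, -9, -10, 1, 0, 2, 6]
k=4: items[4] = (-10)-1 = -11 → [4, -4, -9, -10, -11, 0, 2, 6]
k=5: items[5] = (-11)-0 = -11 → [4, -4, -9, -10, -11, -11, 2, 6]
k=6: items[6] = (-11)-2 = -13 → [4, -4, -9, -10, -11, -11, -13, 6]
k=7: items[7] = (-13)-6 = -19 → [4, -4, -9, -10, -11, -11, -13, -19]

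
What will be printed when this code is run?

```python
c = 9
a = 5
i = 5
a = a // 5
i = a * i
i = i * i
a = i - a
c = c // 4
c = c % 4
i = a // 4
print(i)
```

a = 5//5 = 1
i = 1*5 = 5
i = 5*5 = 25
a = 25-1 = 24
c = 9//4 = 2
c = 2%4 = 2
i = 24//4 = 6

6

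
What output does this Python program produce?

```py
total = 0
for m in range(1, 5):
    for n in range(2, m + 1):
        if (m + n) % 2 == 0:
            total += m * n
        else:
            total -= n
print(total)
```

32

m=2,n=2: even sum, total = 0+4 = 4
m=3,n=2: odd sum, total = 4-2 = 2
m=3,n=3: even sum, total = 2+9 = 11
m=4,n=2: even sum, total = 11+8 = 19
m=4,n=3: odd sum, total = 19-3 = 16
m=4,n=4: even sum, total = 16+16 = 32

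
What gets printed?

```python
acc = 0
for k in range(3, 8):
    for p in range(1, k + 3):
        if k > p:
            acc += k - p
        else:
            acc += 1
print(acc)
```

k=3,p=1: 3>1, acc = 0+2 = 2
k=3,p=2: 3>2, acc = 2+1 = 3
k=3,p=3: not 3>3, acc = 3+1 = 4
k=3,p=4: not 3>4, acc = 4+1 = 5
k=3,p=5: not 3>5, acc = 5+1 = 6
k=4,p=1: 4>1, acc = 6+3 = 9
k=4,p=2: 4>2, acc = 9+2 = 11
k=4,p=3: 4>3, acc = 11+1 = 12
k=4,p=4: not 4>4, acc = 12+1 = 13
k=4,p=5: not 4>5, acc = 13+1 = 14
k=4,p=6: not 4>6, acc = 14+1 = 15
k=5,p=1: 5>1, acc = 15+4 = 19
k=5,p=2: 5>2, acc = 19+3 = 22
k=5,p=3: 5>3, acc = 22+2 = 24
k=5,p=4: 5>4, acc = 24+1 = 25
k=5,p=5: not 5>5, acc = 25+1 = 26
k=5,p=6: not 5>6, acc = 26+1 = 27
k=5,p=7: not 5>7, acc = 27+1 = 28
k=6,p=1: 6>1, acc = 28+5 = 33
k=6,p=2: 6>2, acc = 33+4 = 37
k=6,p=3: 6>3, acc = 37+3 = 40
k=6,p=4: 6>4, acc = 40+2 = 42
k=6,p=5: 6>5, acc = 42+1 = 43
k=6,p=6: not 6>6, acc = 43+1 = 44
k=6,p=7: not 6>7, acc = 44+1 = 45
k=6,p=8: not 6>8, acc = 45+1 = 46
k=7,p=1: 7>1, acc = 46+6 = 52
k=7,p=2: 7>2, acc = 52+5 = 57
k=7,p=3: 7>3, acc = 57+4 = 61
k=7,p=4: 7>4, acc = 61+3 = 64
k=7,p=5: 7>5, acc = 64+2 = 66
k=7,p=6: 7>6, acc = 66+1 = 67
k=7,p=7: not 7>7, acc = 67+1 = 68
k=7,p=8: not 7>8, acc = 68+1 = 69
k=7,p=9: not 7>9, acc = 69+1 = 70

70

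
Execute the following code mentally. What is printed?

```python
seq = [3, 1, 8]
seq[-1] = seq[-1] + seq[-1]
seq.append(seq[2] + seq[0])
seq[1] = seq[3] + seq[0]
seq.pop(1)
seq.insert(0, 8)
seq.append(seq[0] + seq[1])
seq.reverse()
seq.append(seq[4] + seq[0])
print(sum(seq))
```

seq[-1] = seq[-1]+seq[-1] = 8+8 = 16 → [3, 1, 16]
append seq[2]+seq[0] = 16+3 = 19 → [3, 1, 16, 19]
seq[1] = seq[3]+seq[0] = 19+3 = 22 → [3, 22, 16, 19]
pop(1) removes 22 → [3, 16, 19]
insert 8 at 0 → [8, 3, 16, 19]
append seq[0]+seq[1] = 8+3 = 11 → [8, 3, 16, 19, 11]
reverse → [11, 19, 16, 3, 8]
append seq[4]+seq[0] = 8+11 = 19 → [11, 19, 16, 3, 8, 19]
sum = 76

76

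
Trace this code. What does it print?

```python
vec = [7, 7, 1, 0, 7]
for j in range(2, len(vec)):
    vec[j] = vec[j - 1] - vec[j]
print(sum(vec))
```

25

j=2: vec[2] = 7-1 = 6 → [7, 7, 6, 0, 7]
j=3: vec[3] = 6-0 = 6 → [7, 7, 6, 6, 7]
j=4: vec[4] = 6-7 = -1 → [7, 7, 6, 6, -1]
sum = 25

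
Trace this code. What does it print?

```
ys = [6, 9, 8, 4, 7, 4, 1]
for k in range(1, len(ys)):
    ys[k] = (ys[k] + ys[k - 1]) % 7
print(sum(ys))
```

k=1: ys[1] = (9+6)%7 = 1 → [6, 1, 8, 4, 7, 4, 1]
k=2: ys[2] = (8+1)%7 = 2 → [6, 1, 2, 4, 7, 4, 1]
k=3: ys[3] = (4+2)%7 = 6 → [6, 1, 2, 6, 7, 4, 1]
k=4: ys[4] = (7+6)%7 = 6 → [6, 1, 2, 6, 6, 4, 1]
k=5: ys[5] = (4+6)%7 = 3 → [6, 1, 2, 6, 6, 3, 1]
k=6: ys[6] = (1+3)%7 = 4 → [6, 1, 2, 6, 6, 3, 4]
sum = 28

28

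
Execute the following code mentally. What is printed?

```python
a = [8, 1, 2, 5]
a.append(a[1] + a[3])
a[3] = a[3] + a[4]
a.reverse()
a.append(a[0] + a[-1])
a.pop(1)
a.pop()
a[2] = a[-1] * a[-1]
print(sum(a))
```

append a[1]+a[3] = 1+5 = 6 → [8, 1, 2, 5, 6]
a[3] = a[3]+a[4] = 5+6 = 11 → [8, 1, 2, 11, 6]
reverse → [6, 11, 2, 1, 8]
append a[0]+a[-1] = 6+8 = 14 → [6, 11, 2, 1, 8, 14]
pop(1) removes 11 → [6, 2, 1, 8, 14]
pop() removes 14 → [6, 2, 1, 8]
a[2] = a[-1]*a[-1] = 8*8 = 64 → [6, 2, 64, 8]
sum = 80

80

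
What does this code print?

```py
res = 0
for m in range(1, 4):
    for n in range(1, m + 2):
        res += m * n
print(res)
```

45

m=1,n=1: res = 0+1 = 1
m=1,n=2: res = 1+2 = 3
m=2,n=1: res = 3+2 = 5
m=2,n=2: res = 5+4 = 9
m=2,n=3: res = 9+6 = 15
m=3,n=1: res = 15+3 = 18
m=3,n=2: res = 18+6 = 24
m=3,n=3: res = 24+9 = 33
m=3,n=4: res = 33+12 = 45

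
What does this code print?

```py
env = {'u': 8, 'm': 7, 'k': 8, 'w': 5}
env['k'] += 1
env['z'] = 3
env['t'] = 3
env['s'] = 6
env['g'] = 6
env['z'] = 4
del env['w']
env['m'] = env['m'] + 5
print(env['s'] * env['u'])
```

48

env['k'] = 8+1 = 9 → {'u': 8, 'm': 7, 'k': 9, 'w': 5}
env['z'] = 3 → {'u': 8, 'm': 7, 'k': 9, 'w': 5, 'z': 3}
env['t'] = 3 → {'u': 8, 'm': 7, 'k': 9, 'w': 5, 'z': 3, 't': 3}
env['s'] = 6 → {'u': 8, 'm': 7, 'k': 9, 'w': 5, 'z': 3, 't': 3, 's': 6}
env['g'] = 6 → {'u': 8, 'm': 7, 'k': 9, 'w': 5, 'z': 3, 't': 3, 's': 6, 'g': 6}
env['z'] = 4 → {'u': 8, 'm': 7, 'k': 9, 'w': 5, 'z': 4, 't': 3, 's': 6, 'g': 6}
del 'w' → {'u': 8, 'm': 7, 'k': 9, 'z': 4, 't': 3, 's': 6, 'g': 6}
env['m'] = env['m']+5 = 12 → {'u': 8, 'm': 12, 'k': 9, 'z': 4, 't': 3, 's': 6, 'g': 6}
env['s']*env['u'] = 6*8 = 48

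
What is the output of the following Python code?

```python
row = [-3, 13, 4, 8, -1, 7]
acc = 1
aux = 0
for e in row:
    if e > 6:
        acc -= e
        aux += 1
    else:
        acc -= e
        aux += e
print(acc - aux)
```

e=-3: not >6, acc = 1-(-3) = 4; aux=-3
e=13: >6, acc = 4-13 = -9; aux=-2
e=4: not >6, acc = (-9)-4 = -13; aux=2
e=8: >6, acc = (-13)-8 = -21; aux=3
e=-1: not >6, acc = (-21)-(-1) = -20; aux=2
e=7: >6, acc = (-20)-7 = -27; aux=3
acc-aux = (-27)-3 = -30

-30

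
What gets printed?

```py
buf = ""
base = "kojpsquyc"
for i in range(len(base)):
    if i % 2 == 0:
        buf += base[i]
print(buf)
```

i=0: add 'k' → 'k'
i=1: skip
i=2: add 'j' → 'kj'
i=3: skip
i=4: add 's' → 'kjs'
i=5: skip
i=6: add 'u' → 'kjsu'
i=7: skip
i=8: add 'c' → 'kjsuc'

kjsuc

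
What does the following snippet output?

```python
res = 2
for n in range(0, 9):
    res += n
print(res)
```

38

n=0: res = 2+0 = 2
n=1: res = 2+1 = 3
n=2: res = 3+2 = 5
n=3: res = 5+3 = 8
n=4: res = 8+4 = 12
n=5: res = 12+5 = 17
n=6: res = 17+6 = 23
n=7: res = 23+7 = 30
n=8: res = 30+8 = 38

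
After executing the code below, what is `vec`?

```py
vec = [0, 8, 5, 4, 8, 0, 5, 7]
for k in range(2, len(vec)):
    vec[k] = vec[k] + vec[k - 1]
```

[0, 8, 13, 17, 25, 25, 30, 37]

k=2: vec[2] = 5+8 = 13 → [0, 8, 13, 4, 8, 0, 5, 7]
k=3: vec[3] = 4+13 = 17 → [0, 8, 13, 17, 8, 0, 5, 7]
k=4: vec[4] = 8+17 = 25 → [0, 8, 13, 17, 25, 0, 5, 7]
k=5: vec[5] = 0+25 = 25 → [0, 8, 13, 17, 25, 25, 5, 7]
k=6: vec[6] = 5+25 = 30 → [0, 8, 13, 17, 25, 25, 30, 7]
k=7: vec[7] = 7+30 = 37 → [0, 8, 13, 17, 25, 25, 30, 37]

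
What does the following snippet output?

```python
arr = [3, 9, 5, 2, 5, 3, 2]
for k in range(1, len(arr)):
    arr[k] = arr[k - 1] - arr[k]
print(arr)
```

[3, -6, -11, -13, -18, -21, -23]

k=1: arr[1] = 3-9 = -6 → [3, -6, 5, 2, 5, 3, 2]
k=2: arr[2] = (-6)-5 = -11 → [3, -6, -11, 2, 5, 3, 2]
k=3: arr[3] = (-11)-2 = -13 → [3, -6, -11, -13, 5, 3, 2]
k=4: arr[4] = (-13)-5 = -18 → [3, -6, -11, -13, -18, 3, 2]
k=5: arr[5] = (-18)-3 = -21 → [3, -6, -11, -13, -18, -21, 2]
k=6: arr[6] = (-21)-2 = -23 → [3, -6, -11, -13, -18, -21, -23]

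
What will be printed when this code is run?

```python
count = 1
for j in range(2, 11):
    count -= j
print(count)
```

j=2: count = 1-2 = -1
j=3: count = (-1)-3 = -4
j=4: count = (-4)-4 = -8
j=5: count = (-8)-5 = -13
j=6: count = (-13)-6 = -19
j=7: count = (-19)-7 = -26
j=8: count = (-26)-8 = -34
j=9: count = (-34)-9 = -43
j=10: count = (-43)-10 = -53

-53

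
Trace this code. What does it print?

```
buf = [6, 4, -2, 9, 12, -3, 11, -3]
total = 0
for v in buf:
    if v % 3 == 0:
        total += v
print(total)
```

v=6: %3==0, total = 0+6 = 6
v=4: not %3==0
v=-2: not %3==0
v=9: %3==0, total = 6+9 = 15
v=12: %3==0, total = 15+12 = 27
v=-3: %3==0, total = 27+(-3) = 24
v=11: not %3==0
v=-3: %3==0, total = 24+(-3) = 21

21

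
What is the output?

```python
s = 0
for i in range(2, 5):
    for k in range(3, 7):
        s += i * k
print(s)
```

i=2,k=3: s = 0+6 = 6
i=2,k=4: s = 6+8 = 14
i=2,k=5: s = 14+10 = 24
i=2,k=6: s = 24+12 = 36
i=3,k=3: s = 36+9 = 45
i=3,k=4: s = 45+12 = 57
i=3,k=5: s = 57+15 = 72
i=3,k=6: s = 72+18 = 90
i=4,k=3: s = 90+12 = 102
i=4,k=4: s = 102+16 = 118
i=4,k=5: s = 118+20 = 138
i=4,k=6: s = 138+24 = 162

162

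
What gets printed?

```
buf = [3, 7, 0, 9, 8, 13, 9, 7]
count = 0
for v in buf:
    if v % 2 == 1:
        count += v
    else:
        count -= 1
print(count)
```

v=3: odd, count = 0+3 = 3
v=7: odd, count = 3+7 = 10
v=0: not odd, count = 10-1 = 9
v=9: odd, count = 9+9 = 18
v=8: not odd, count = 18-1 = 17
v=13: odd, count = 17+13 = 30
v=9: odd, count = 30+9 = 39
v=7: odd, count = 39+7 = 46

46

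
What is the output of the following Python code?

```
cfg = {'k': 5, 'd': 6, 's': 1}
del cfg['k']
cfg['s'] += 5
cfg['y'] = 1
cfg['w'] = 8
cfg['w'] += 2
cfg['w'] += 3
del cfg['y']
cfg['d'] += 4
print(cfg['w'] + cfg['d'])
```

del 'k' → {'d': 6, 's': 1}
cfg['s'] = 1+5 = 6 → {'d': 6, 's': 6}
cfg['y'] = 1 → {'d': 6, 's': 6, 'y': 1}
cfg['w'] = 8 → {'d': 6, 's': 6, 'y': 1, 'w': 8}
cfg['w'] = 8+2 = 10 → {'d': 6, 's': 6, 'y': 1, 'w': 10}
cfg['w'] = 10+3 = 13 → {'d': 6, 's': 6, 'y': 1, 'w': 13}
del 'y' → {'d': 6, 's': 6, 'w': 13}
cfg['d'] = 6+4 = 10 → {'d': 10, 's': 6, 'w': 13}
cfg['w']+cfg['d'] = 13+10 = 23

23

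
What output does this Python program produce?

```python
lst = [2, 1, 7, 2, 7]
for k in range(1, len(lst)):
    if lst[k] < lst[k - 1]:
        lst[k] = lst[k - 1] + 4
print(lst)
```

k=1: 1<2, lst[1] = 2+4 = 6 → [2, 6, 7, 2, 7]
k=2: 7>=6, unchanged → [2, 6, 7, 2, 7]
k=3: 2<7, lst[3] = 7+4 = 11 → [2, 6, 7, 11, 7]
k=4: 7<11, lst[4] = 11+4 = 15 → [2, 6, 7, 11, 15]

[2, 6, 7, 11, 15]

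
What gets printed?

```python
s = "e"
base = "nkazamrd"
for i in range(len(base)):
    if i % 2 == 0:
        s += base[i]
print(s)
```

i=0: add 'n' → 'en'
i=1: skip
i=2: add 'a' → 'ena'
i=3: skip
i=4: add 'a' → 'enaa'
i=5: skip
i=6: add 'r' → 'enaar'
i=7: skip

enaar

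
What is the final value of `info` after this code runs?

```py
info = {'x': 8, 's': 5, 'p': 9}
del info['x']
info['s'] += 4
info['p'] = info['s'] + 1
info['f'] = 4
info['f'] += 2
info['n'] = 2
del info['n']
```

{'s': 9, 'p': 10, 'f': 6}

del 'x' → {'s': 5, 'p': 9}
info['s'] = 5+4 = 9 → {'s': 9, 'p': 9}
info['p'] = info['s']+1 = 10 → {'s': 9, 'p': 10}
info['f'] = 4 → {'s': 9, 'p': 10, 'f': 4}
info['f'] = 4+2 = 6 → {'s': 9, 'p': 10, 'f': 6}
info['n'] = 2 → {'s': 9, 'p': 10, 'f': 6, 'n': 2}
del 'n' → {'s': 9, 'p': 10, 'f': 6}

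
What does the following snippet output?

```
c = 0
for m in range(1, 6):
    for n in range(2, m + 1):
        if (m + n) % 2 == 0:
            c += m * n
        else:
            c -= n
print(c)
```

66

m=2,n=2: even sum, c = 0+4 = 4
m=3,n=2: odd sum, c = 4-2 = 2
m=3,n=3: even sum, c = 2+9 = 11
m=4,n=2: even sum, c = 11+8 = 19
m=4,n=3: odd sum, c = 19-3 = 16
m=4,n=4: even sum, c = 16+16 = 32
m=5,n=2: odd sum, c = 32-2 = 30
m=5,n=3: even sum, c = 30+15 = 45
m=5,n=4: odd sum, c = 45-4 = 41
m=5,n=5: even sum, c = 41+25 = 66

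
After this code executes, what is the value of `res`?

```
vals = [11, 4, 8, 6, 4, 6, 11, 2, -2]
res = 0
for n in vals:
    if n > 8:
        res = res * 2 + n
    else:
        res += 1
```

n=11: >8, res = 0*2+11 = 11
n=4: not >8, res = 11+1 = 12
n=8: not >8, res = 12+1 = 13
n=6: not >8, res = 13+1 = 14
n=4: not >8, res = 14+1 = 15
n=6: not >8, res = 15+1 = 16
n=11: >8, res = 16*2+11 = 43
n=2: not >8, res = 43+1 = 44
n=-2: not >8, res = 44+1 = 45

45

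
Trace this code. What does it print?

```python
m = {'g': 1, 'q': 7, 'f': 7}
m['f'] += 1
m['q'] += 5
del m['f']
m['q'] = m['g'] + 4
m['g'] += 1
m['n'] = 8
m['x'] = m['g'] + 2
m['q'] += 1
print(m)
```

{'g': 2, 'q': 6, 'n': 8, 'x': 4}

m['f'] = 7+1 = 8 → {'g': 1, 'q': 7, 'f': 8}
m['q'] = 7+5 = 12 → {'g': 1, 'q': 12, 'f': 8}
del 'f' → {'g': 1, 'q': 12}
m['q'] = m['g']+4 = 5 → {'g': 1, 'q': 5}
m['g'] = 1+1 = 2 → {'g': 2, 'q': 5}
m['n'] = 8 → {'g': 2, 'q': 5, 'n': 8}
m['x'] = m['g']+2 = 4 → {'g': 2, 'q': 5, 'n': 8, 'x': 4}
m['q'] = 5+1 = 6 → {'g': 2, 'q': 6, 'n': 8, 'x': 4}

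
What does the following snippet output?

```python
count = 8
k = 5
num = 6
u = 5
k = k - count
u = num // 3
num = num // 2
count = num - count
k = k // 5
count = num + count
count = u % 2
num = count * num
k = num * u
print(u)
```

2

k = 5-8 = -3
u = 6//3 = 2
num = 6//2 = 3
count = 3-8 = -5
k = (-3)//5 = -1
count = 3+(-5) = -2
count = 2%2 = 0
num = 0*3 = 0
k = 0*2 = 0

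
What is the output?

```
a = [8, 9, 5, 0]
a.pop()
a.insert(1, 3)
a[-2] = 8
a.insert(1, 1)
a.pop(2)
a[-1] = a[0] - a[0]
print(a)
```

[8, 1, 8, 0]

pop() removes 0 → [8, 9, 5]
insert 3 at 1 → [8, 3, 9, 5]
a[-2] = 8 → [8, 3, 8, 5]
insert 1 at 1 → [8, 1, 3, 8, 5]
pop(2) removes 3 → [8, 1, 8, 5]
a[-1] = a[0]-a[0] = 8-8 = 0 → [8, 1, 8, 0]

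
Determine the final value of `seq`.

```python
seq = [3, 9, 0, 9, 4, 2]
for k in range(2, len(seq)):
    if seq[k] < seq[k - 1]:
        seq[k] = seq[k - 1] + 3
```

k=2: 0<9, seq[2] = 9+3 = 12 → [3, 9, 12, 9, 4, 2]
k=3: 9<12, seq[3] = 12+3 = 15 → [3, 9, 12, 15, 4, 2]
k=4: 4<15, seq[4] = 15+3 = 18 → [3, 9, 12, 15, 18, 2]
k=5: 2<18, seq[5] = 18+3 = 21 → [3, 9, 12, 15, 18, 21]

[3, 9, 12, 15, 18, 21]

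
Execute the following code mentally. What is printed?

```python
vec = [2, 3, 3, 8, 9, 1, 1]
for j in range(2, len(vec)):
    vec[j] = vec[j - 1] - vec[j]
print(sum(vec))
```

j=2: vec[2] = 3-3 = 0 → [2, 3, 0, 8, 9, 1, 1]
j=3: vec[3] = 0-8 = -8 → [2, 3, 0, -8, 9, 1, 1]
j=4: vec[4] = (-8)-9 = -17 → [2, 3, 0, -8, -17, 1, 1]
j=5: vec[5] = (-17)-1 = -18 → [2, 3, 0, -8, -17, -18, 1]
j=6: vec[6] = (-18)-1 = -19 → [2, 3, 0, -8, -17, -18, -19]
sum = -57

-57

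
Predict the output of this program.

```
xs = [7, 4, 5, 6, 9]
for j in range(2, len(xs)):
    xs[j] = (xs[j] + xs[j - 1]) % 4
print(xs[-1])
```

0

j=2: xs[2] = (5+4)%4 = 1 → [7, 4, 1, 6, 9]
j=3: xs[3] = (6+1)%4 = 3 → [7, 4, 1, 3, 9]
j=4: xs[4] = (9+3)%4 = 0 → [7, 4, 1, 3, 0]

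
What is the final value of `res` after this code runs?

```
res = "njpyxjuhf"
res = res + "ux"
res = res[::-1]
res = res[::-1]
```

+ 'ux' → 'njpyxjuhfux'
reverse → 'xufhujxypjn'
reverse → 'njpyxjuhfux'

'njpyxjuhfux'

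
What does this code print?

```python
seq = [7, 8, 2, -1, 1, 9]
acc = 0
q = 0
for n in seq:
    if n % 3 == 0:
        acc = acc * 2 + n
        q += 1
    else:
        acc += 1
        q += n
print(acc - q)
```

n=7: not %3==0, acc = 0+1 = 1; q=7
n=8: not %3==0, acc = 1+1 = 2; q=15
n=2: not %3==0, acc = 2+1 = 3; q=17
n=-1: not %3==0, acc = 3+1 = 4; q=16
n=1: not %3==0, acc = 4+1 = 5; q=17
n=9: %3==0, acc = 5*2+9 = 19; q=18
acc-q = 19-18 = 1

1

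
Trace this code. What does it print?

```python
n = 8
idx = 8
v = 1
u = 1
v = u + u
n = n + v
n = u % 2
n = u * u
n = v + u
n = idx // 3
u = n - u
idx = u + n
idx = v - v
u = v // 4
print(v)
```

v = 1+1 = 2
n = 8+2 = 10
n = 1%2 = 1
n = 1*1 = 1
n = 2+1 = 3
n = 8//3 = 2
u = 2-1 = 1
idx = 1+2 = 3
idx = 2-2 = 0
u = 2//4 = 0

2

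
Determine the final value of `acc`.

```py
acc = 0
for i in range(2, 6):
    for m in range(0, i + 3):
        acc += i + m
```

i=2,m=0: acc = 0+2 = 2
i=2,m=1: acc = 2+3 = 5
i=2,m=2: acc = 5+4 = 9
i=2,m=3: acc = 9+5 = 14
i=2,m=4: acc = 14+6 = 20
i=3,m=0: acc = 20+3 = 23
i=3,m=1: acc = 23+4 = 27
i=3,m=2: acc = 27+5 = 32
i=3,m=3: acc = 32+6 = 38
i=3,m=4: acc = 38+7 = 45
i=3,m=5: acc = 45+8 = 53
i=4,m=0: acc = 53+4 = 57
i=4,m=1: acc = 57+5 = 62
i=4,m=2: acc = 62+6 = 68
i=4,m=3: acc = 68+7 = 75
i=4,m=4: acc = 75+8 = 83
i=4,m=5: acc = 83+9 = 92
i=4,m=6: acc = 92+10 = 102
i=5,m=0: acc = 102+5 = 107
i=5,m=1: acc = 107+6 = 113
i=5,m=2: acc = 113+7 = 120
i=5,m=3: acc = 120+8 = 128
i=5,m=4: acc = 128+9 = 137
i=5,m=5: acc = 137+10 = 147
i=5,m=6: acc = 147+11 = 158
i=5,m=7: acc = 158+12 = 170

170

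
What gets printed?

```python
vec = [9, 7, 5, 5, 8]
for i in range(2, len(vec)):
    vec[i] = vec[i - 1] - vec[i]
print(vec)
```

[9, 7, 2, -3, -11]

i=2: vec[2] = 7-5 = 2 → [9, 7, 2, 5, 8]
i=3: vec[3] = 2-5 = -3 → [9, 7, 2, -3, 8]
i=4: vec[4] = (-3)-8 = -11 → [9, 7, 2, -3, -11]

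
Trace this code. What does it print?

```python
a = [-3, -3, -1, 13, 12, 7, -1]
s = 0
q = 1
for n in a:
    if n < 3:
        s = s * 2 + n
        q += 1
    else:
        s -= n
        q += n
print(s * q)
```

-3811

n=-3: <3, s = 0*2+(-3) = -3; q=2
n=-3: <3, s = (-3)*2+(-3) = -9; q=3
n=-1: <3, s = (-9)*2+(-1) = -19; q=4
n=13: not <3, s = (-19)-13 = -32; q=17
n=12: not <3, s = (-32)-12 = -44; q=29
n=7: not <3, s = (-44)-7 = -51; q=36
n=-1: <3, s = (-51)*2+(-1) = -103; q=37
s*q = (-103)*37 = -3811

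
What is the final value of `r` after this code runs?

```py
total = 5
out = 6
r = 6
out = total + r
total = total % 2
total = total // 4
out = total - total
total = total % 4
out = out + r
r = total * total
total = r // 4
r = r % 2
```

0

out = 5+6 = 11
total = 5%2 = 1
total = 1//4 = 0
out = 0-0 = 0
total = 0%4 = 0
out = 0+6 = 6
r = 0*0 = 0
total = 0//4 = 0
r = 0%2 = 0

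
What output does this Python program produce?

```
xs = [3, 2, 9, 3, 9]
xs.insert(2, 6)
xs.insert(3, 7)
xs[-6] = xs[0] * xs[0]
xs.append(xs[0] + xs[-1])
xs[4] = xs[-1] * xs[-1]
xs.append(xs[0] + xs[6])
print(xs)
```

[3, 9, 6, 7, 144, 3, 9, 12, 12]

insert 6 at 2 → [3, 2, 6, 9, 3, 9]
insert 7 at 3 → [3, 2, 6, 7, 9, 3, 9]
xs[-6] = xs[0]*xs[0] = 3*3 = 9 → [3, 9, 6, 7, 9, 3, 9]
append xs[0]+xs[-1] = 3+9 = 12 → [3, 9, 6, 7, 9, 3, 9, 12]
xs[4] = xs[-1]*xs[-1] = 12*12 = 144 → [3, 9, 6, 7, 144, 3, 9, 12]
append xs[0]+xs[6] = 3+9 = 12 → [3, 9, 6, 7, 144, 3, 9, 12, 12]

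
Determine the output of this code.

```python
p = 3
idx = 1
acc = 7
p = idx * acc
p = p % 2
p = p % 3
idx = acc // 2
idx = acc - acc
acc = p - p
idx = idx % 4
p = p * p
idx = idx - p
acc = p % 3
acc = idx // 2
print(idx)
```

p = 1*7 = 7
p = 7%2 = 1
p = 1%3 = 1
idx = 7//2 = 3
idx = 7-7 = 0
acc = 1-1 = 0
idx = 0%4 = 0
p = 1*1 = 1
idx = 0-1 = -1
acc = 1%3 = 1
acc = (-1)//2 = -1

-1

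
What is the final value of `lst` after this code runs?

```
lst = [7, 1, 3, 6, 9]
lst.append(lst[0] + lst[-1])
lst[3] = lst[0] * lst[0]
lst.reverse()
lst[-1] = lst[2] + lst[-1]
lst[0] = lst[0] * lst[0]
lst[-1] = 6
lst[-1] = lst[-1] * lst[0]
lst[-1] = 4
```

append lst[0]+lst[-1] = 7+9 = 16 → [7, 1, 3, 6, 9, 16]
lst[3] = lst[0]*lst[0] = 7*7 = 49 → [7, 1, 3, 49, 9, 16]
reverse → [16, 9, 49, 3, 1, 7]
lst[-1] = lst[2]+lst[-1] = 49+7 = 56 → [16, 9, 49, 3, 1, 56]
lst[0] = lst[0]*lst[0] = 16*16 = 256 → [256, 9, 49, 3, 1, 56]
lst[-1] = 6 → [256, 9, 49, 3, 1, 6]
lst[-1] = lst[-1]*lst[0] = 6*256 = 1536 → [256, 9, 49, 3, 1, 1536]
lst[-1] = 4 → [256, 9, 49, 3, 1, 4]

[256, 9, 49, 3, 1, 4]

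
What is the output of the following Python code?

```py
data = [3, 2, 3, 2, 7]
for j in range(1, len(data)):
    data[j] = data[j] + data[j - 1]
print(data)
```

j=1: data[1] = 2+3 = 5 → [3, 5, 3, 2, 7]
j=2: data[2] = 3+5 = 8 → [3, 5, 8, 2, 7]
j=3: data[3] = 2+8 = 10 → [3, 5, 8, 10, 7]
j=4: data[4] = 7+10 = 17 → [3, 5, 8, 10, 17]

[3, 5, 8, 10, 17]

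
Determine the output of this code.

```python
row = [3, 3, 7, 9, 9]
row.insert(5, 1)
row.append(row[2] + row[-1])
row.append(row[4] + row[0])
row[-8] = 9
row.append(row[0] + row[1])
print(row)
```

insert 1 at 5 → [3, 3, 7, 9, 9, 1]
append row[2]+row[-1] = 7+1 = 8 → [3, 3, 7, 9, 9, 1, 8]
append row[4]+row[0] = 9+3 = 12 → [3, 3, 7, 9, 9, 1, 8, 12]
row[-8] = 9 → [9, 3, 7, 9, 9, 1, 8, 12]
append row[0]+row[1] = 9+3 = 12 → [9, 3, 7, 9, 9, 1, 8, 12, 12]

[9, 3, 7, 9, 9, 1, 8, 12, 12]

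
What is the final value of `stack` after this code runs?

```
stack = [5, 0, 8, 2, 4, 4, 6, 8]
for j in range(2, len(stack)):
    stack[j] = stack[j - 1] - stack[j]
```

[5, 0, -8, -10, -14, -18, -24, -32]

j=2: stack[2] = 0-8 = -8 → [5, 0, -8, 2, 4, 4, 6, 8]
j=3: stack[3] = (-8)-2 = -10 → [5, 0, -8, -10, 4, 4, 6, 8]
j=4: stack[4] = (-10)-4 = -14 → [5, 0, -8, -10, -14, 4, 6, 8]
j=5: stack[5] = (-14)-4 = -18 → [5, 0, -8, -10, -14, -18, 6, 8]
j=6: stack[6] = (-18)-6 = -24 → [5, 0, -8, -10, -14, -18, -24, 8]
j=7: stack[7] = (-24)-8 = -32 → [5, 0, -8, -10, -14, -18, -24, -32]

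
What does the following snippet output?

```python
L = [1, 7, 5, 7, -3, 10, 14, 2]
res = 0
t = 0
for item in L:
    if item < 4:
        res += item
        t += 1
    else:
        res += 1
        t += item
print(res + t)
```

item=1: <4, res = 0+1 = 1; t=1
item=7: not <4, res = 1+1 = 2; t=8
item=5: not <4, res = 2+1 = 3; t=13
item=7: not <4, res = 3+1 = 4; t=20
item=-3: <4, res = 4+(-3) = 1; t=21
item=10: not <4, res = 1+1 = 2; t=31
item=14: not <4, res = 2+1 = 3; t=45
item=2: <4, res = 3+2 = 5; t=46
res+t = 5+46 = 51

51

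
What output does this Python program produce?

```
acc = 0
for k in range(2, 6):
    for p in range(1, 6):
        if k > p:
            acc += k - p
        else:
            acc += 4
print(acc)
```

60

k=2,p=1: 2>1, acc = 0+1 = 1
k=2,p=2: not 2>2, acc = 1+4 = 5
k=2,p=3: not 2>3, acc = 5+4 = 9
k=2,p=4: not 2>4, acc = 9+4 = 13
k=2,p=5: not 2>5, acc = 13+4 = 17
k=3,p=1: 3>1, acc = 17+2 = 19
k=3,p=2: 3>2, acc = 19+1 = 20
k=3,p=3: not 3>3, acc = 20+4 = 24
k=3,p=4: not 3>4, acc = 24+4 = 28
k=3,p=5: not 3>5, acc = 28+4 = 32
k=4,p=1: 4>1, acc = 32+3 = 35
k=4,p=2: 4>2, acc = 35+2 = 37
k=4,p=3: 4>3, acc = 37+1 = 38
k=4,p=4: not 4>4, acc = 38+4 = 42
k=4,p=5: not 4>5, acc = 42+4 = 46
k=5,p=1: 5>1, acc = 46+4 = 50
k=5,p=2: 5>2, acc = 50+3 = 53
k=5,p=3: 5>3, acc = 53+2 = 55
k=5,p=4: 5>4, acc = 55+1 = 56
k=5,p=5: not 5>5, acc = 56+4 = 60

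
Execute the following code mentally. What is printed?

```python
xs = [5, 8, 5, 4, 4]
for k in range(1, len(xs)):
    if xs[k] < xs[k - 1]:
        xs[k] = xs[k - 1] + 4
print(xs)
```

k=1: 8>=5, unchanged → [5, 8, 5, 4, 4]
k=2: 5<8, xs[2] = 8+4 = 12 → [5, 8, 12, 4, 4]
k=3: 4<12, xs[3] = 12+4 = 16 → [5, 8, 12, 16, 4]
k=4: 4<16, xs[4] = 16+4 = 20 → [5, 8, 12, 16, 20]

[5, 8, 12, 16, 20]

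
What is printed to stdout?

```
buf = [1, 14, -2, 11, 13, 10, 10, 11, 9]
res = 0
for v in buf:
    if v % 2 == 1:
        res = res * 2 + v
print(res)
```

v=1: odd, res = 0*2+1 = 1
v=14: not odd
v=-2: not odd
v=11: odd, res = 1*2+11 = 13
v=13: odd, res = 13*2+13 = 39
v=10: not odd
v=10: not odd
v=11: odd, res = 39*2+11 = 89
v=9: odd, res = 89*2+9 = 187

187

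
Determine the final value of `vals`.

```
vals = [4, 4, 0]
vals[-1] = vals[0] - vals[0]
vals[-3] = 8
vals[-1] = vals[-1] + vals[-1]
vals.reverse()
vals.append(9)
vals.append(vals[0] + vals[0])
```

[0, 4, 8, 9, 0]

vals[-1] = vals[0]-vals[0] = 4-4 = 0 → [4, 4, 0]
vals[-3] = 8 → [8, 4, 0]
vals[-1] = vals[-1]+vals[-1] = 0+0 = 0 → [8, 4, 0]
reverse → [0, 4, 8]
append 9 → [0, 4, 8, 9]
append vals[0]+vals[0] = 0+0 = 0 → [0, 4, 8, 9, 0]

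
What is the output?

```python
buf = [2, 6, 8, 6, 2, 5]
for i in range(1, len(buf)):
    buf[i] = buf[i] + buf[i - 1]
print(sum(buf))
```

i=1: buf[1] = 6+2 = 8 → [2, 8, 8, 6, 2, 5]
i=2: buf[2] = 8+8 = 16 → [2, 8, 16, 6, 2, 5]
i=3: buf[3] = 6+16 = 22 → [2, 8, 16, 22, 2, 5]
i=4: buf[4] = 2+22 = 24 → [2, 8, 16, 22, 24, 5]
i=5: buf[5] = 5+24 = 29 → [2, 8, 16, 22, 24, 29]
sum = 101

101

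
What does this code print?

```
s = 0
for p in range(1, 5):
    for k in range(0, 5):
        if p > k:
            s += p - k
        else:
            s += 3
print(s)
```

50

p=1,k=0: 1>0, s = 0+1 = 1
p=1,k=1: not 1>1, s = 1+3 = 4
p=1,k=2: not 1>2, s = 4+3 = 7
p=1,k=3: not 1>3, s = 7+3 = 10
p=1,k=4: not 1>4, s = 10+3 = 13
p=2,k=0: 2>0, s = 13+2 = 15
p=2,k=1: 2>1, s = 15+1 = 16
p=2,k=2: not 2>2, s = 16+3 = 19
p=2,k=3: not 2>3, s = 19+3 = 22
p=2,k=4: not 2>4, s = 22+3 = 25
p=3,k=0: 3>0, s = 25+3 = 28
p=3,k=1: 3>1, s = 28+2 = 30
p=3,k=2: 3>2, s = 30+1 = 31
p=3,k=3: not 3>3, s = 31+3 = 34
p=3,k=4: not 3>4, s = 34+3 = 37
p=4,k=0: 4>0, s = 37+4 = 41
p=4,k=1: 4>1, s = 41+3 = 44
p=4,k=2: 4>2, s = 44+2 = 46
p=4,k=3: 4>3, s = 46+1 = 47
p=4,k=4: not 4>4, s = 47+3 = 50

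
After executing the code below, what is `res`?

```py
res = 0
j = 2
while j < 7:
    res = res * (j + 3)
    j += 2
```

j=2: res = 0*5 = 0
j=4: res = 0*7 = 0
j=6: res = 0*9 = 0

0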